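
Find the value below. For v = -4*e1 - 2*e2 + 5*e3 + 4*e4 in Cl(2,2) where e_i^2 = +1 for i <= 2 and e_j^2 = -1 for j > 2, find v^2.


v^2 = sum of c_i^2 * e_i^2
Positive signature terms (e_i^2 = +1): (-4)^2 + (-2)^2 = 20
Negative signature terms (e_j^2 = -1): 5^2 + 4^2 = 41
v^2 = 20 - 41 = -21


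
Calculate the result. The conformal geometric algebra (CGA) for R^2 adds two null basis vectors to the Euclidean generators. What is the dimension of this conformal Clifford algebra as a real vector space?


The conformal model of R^2 uses Cl(3,1): the 2 Euclidean generators plus two extra orthogonal generators e+ (e+^2 = +1) and e- (e-^2 = -1), from which the null vectors e0, einf are built.
Number of generators m = 2 + 2 = 4.
dim Cl(p,q) = 2^m = 2^4 = 16


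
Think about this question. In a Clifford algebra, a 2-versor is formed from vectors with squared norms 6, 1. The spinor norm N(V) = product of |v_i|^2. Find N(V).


Spinor norm N(V) = |v1|^2 * |v2|^2 * ... * |v2|^2
= 6 * 1
Running product: 6, 6
N(V) = 6


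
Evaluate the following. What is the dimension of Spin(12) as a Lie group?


Spin(n) double-covers SO(n); both have Lie algebra so(n) of dimension n(n-1)/2.
n = 12
n(n-1) = 12 * 11 = 132
dim Spin(12) = 132/2 = 66


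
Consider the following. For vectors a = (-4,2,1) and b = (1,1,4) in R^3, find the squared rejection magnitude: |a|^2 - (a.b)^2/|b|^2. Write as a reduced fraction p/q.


|a|^2 = (-4)^2 + 2^2 + 1^2 = 21
|b|^2 = 1^2 + 1^2 + 4^2 = 18
a . b = (-4)*1 + 2*1 + 1*4 = 2
(a.b)^2 = 2^2 = 4
|rej|^2 = 21 - 4/18
= (378 - 4)/18
= 374/18
In lowest terms: 187/9


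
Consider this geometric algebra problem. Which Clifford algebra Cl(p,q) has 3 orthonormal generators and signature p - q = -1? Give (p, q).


We need p + q = 3 and p - q = -1.
Adding: 2p = 3 + (-1) = 2, so p = 1.
Then q = 3 - 1 = 2.
(p, q) = (1, 2)


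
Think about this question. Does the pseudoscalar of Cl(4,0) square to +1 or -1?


The pseudoscalar I = e1...e_n (product of all n generators) of Cl(p,q) satisfies I^2 = (-1)^(q + n(n-1)/2).
p = 4, q = 0, n = p + q = 4
n(n-1)/2 = 4 * 3 / 2 = 6
Exponent = q + n(n-1)/2 = 0 + 6 = 6
I^2 = (-1)^6 = +1


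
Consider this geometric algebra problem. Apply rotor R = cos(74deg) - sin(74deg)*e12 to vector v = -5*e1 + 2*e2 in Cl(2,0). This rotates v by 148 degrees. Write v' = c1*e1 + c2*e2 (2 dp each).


Rotor R = cos(74deg) - sin(74deg)*e12
Rotation angle theta = 2 * 74 = 148 degrees
v' = R*v*~R rotates v by theta.
cos(148deg) = -0.8480, sin(148deg) = 0.5299
v'_1 = -5*cos(148deg) - 2*sin(148deg)
= -5*(-0.8480) - 2*0.5299
= 3.18
v'_2 = -5*sin(148deg) + 2*cos(148deg)
= -5*0.5299 + 2*(-0.8480)
= -4.35
v' = 3.18*e1 - 4.35*e2


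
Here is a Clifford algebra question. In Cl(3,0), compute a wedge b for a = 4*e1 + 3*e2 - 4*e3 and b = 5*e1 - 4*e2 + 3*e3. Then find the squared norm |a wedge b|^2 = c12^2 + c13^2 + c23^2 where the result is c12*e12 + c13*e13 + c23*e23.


a wedge b = (a1*b2 - a2*b1)*e12 + (a1*b3 - a3*b1)*e13 + (a2*b3 - a3*b2)*e23
e12 coeff: 4*(-4) - 3*5 = -16 - 15 = -31
e13 coeff: 4*3 - (-4)*5 = 12 - (-20) = 32
e23 coeff: 3*3 - (-4)*(-4) = 9 - 16 = -7
|a wedge b|^2 = (-31)^2 + 32^2 + (-7)^2
= 961 + 1024 + 49
= 2034


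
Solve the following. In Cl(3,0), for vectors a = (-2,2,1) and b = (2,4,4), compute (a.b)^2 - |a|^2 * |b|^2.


a . b = (-2)*2 + 2*4 + 1*4
= -4 + 8 + 4 = 8
|a|^2 = (-2)^2 + 2^2 + 1^2 = 9
|b|^2 = 2^2 + 4^2 + 4^2 = 36
(a.b)^2 = 8^2 = 64
|a|^2 * |b|^2 = 9 * 36 = 324
Result = 64 - 324 = -260


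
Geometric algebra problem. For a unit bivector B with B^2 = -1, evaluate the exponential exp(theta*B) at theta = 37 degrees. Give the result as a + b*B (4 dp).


For a unit bivector B with B^2 = -1, the exponential series gives
e^(theta*B) = cos(theta) + sin(theta)*B (the GA analogue of Euler's formula).
theta = 37 degrees = 0.645772 rad
cos(37 deg) = 0.7986
sin(37 deg) = 0.6018
exp(theta*B) = 0.7986 + 0.6018*B


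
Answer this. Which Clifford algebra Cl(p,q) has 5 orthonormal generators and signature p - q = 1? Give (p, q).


We need p + q = 5 and p - q = 1.
Adding: 2p = 5 + 1 = 6, so p = 3.
Then q = 5 - 3 = 2.
(p, q) = (3, 2)


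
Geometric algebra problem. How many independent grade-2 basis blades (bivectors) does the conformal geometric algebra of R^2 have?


The conformal model of R^2 uses Cl(3,1) with m = 2 + 2 = 4 generators.
Number of grade-2 blades = C(m, 2) = C(4, 2)
= 4*3/2 = 6


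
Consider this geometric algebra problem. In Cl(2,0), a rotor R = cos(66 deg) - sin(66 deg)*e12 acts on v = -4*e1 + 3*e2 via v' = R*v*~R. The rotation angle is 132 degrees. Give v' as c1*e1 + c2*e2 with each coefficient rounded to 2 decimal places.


Rotor R = cos(66deg) - sin(66deg)*e12
Rotation angle theta = 2 * 66 = 132 degrees
v' = R*v*~R rotates v by theta.
cos(132deg) = -0.6691, sin(132deg) = 0.7431
v'_1 = -4*cos(132deg) - 3*sin(132deg)
= -4*(-0.6691) - 3*0.7431
= 0.45
v'_2 = -4*sin(132deg) + 3*cos(132deg)
= -4*0.7431 + 3*(-0.6691)
= -4.98
v' = 0.45*e1 - 4.98*e2


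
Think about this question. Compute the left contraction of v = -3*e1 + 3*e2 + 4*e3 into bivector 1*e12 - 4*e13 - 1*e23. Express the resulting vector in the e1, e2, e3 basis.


Left contraction v _| B = <vB>_1 (grade-1 part of the geometric product vB).
Using e1_|e12 = e2, e2_|e12 = -e1, e1_|e13 = e3, e3_|e13 = -e1, e2_|e23 = e3, e3_|e23 = -e2:
e1 coeff: -v2*b12 - v3*b13 = -(3)*(1) - (4)*(-4) = 13
e2 coeff: v1*b12 - v3*b23 = (-3)*(1) - (4)*(-1) = 1
e3 coeff: v1*b13 + v2*b23 = (-3)*(-4) + (3)*(-1) = 9
v _| B = 13*e1 + 1*e2 + 9*e3


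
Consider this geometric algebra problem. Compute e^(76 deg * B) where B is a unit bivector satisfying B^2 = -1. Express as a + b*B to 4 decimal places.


For a unit bivector B with B^2 = -1, the exponential series gives
e^(theta*B) = cos(theta) + sin(theta)*B (the GA analogue of Euler's formula).
theta = 76 degrees = 1.32645 rad
cos(76 deg) = 0.2419
sin(76 deg) = 0.9703
exp(theta*B) = 0.2419 + 0.9703*B


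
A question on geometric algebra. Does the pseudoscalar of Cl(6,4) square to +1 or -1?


The pseudoscalar I = e1...e_n (product of all n generators) of Cl(p,q) satisfies I^2 = (-1)^(q + n(n-1)/2).
p = 6, q = 4, n = p + q = 10
n(n-1)/2 = 10 * 9 / 2 = 45
Exponent = q + n(n-1)/2 = 4 + 45 = 49
I^2 = (-1)^49 = -1


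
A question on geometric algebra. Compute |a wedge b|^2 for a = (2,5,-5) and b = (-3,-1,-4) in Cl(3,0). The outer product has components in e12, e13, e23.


a wedge b = (a1*b2 - a2*b1)*e12 + (a1*b3 - a3*b1)*e13 + (a2*b3 - a3*b2)*e23
e12 coeff: 2*(-1) - 5*(-3) = -2 - (-15) = 13
e13 coeff: 2*(-4) - (-5)*(-3) = -8 - 15 = -23
e23 coeff: 5*(-4) - (-5)*(-1) = -20 - 5 = -25
|a wedge b|^2 = 13^2 + (-23)^2 + (-25)^2
= 169 + 529 + 625
= 1323


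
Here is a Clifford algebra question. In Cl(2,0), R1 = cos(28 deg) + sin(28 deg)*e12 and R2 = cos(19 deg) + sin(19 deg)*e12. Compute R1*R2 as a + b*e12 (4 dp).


Same-plane rotors commute and their half-angles add:
R1*R2 = cos(a1 + a2) + sin(a1 + a2)*e12.
a1 + a2 = 28 + 19 = 47 deg
cos(47 deg) = 0.6820
sin(47 deg) = 0.7314
R1*R2 = 0.6820 + 0.7314*e12


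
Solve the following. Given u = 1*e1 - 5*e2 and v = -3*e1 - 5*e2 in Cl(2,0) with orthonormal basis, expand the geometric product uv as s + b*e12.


Expand: (1*e1 - 5*e2)(-3*e1 - 5*e2)
= 1*(-3)*e1e1 + 1*(-5)*e1e2 + (-5)*(-3)*e2e1 + (-5)*(-5)*e2e2
Using e1^2 = e2^2 = 1, e2e1 = -e1e2:
Scalar part s = 1*(-3) + (-5)*(-5) = -3 + 25 = 22
Bivector part b = 1*(-5) - (-5)*(-3) = -5 - 15 = -20
uv = 22 - 20*e12


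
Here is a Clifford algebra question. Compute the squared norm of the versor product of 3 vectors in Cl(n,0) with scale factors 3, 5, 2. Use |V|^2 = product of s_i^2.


Each vector v_i has |v_i|^2 = s_i^2
Squared scales: 3^2 = 9, 5^2 = 25, 2^2 = 4
|V|^2 = 9 * 25 * 4
= 900


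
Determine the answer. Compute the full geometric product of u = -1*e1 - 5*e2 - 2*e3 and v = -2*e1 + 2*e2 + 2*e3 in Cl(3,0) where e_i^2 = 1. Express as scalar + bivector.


In Cl(3,0): e_i^2 = 1, e_ie_j = -e_je_i for i != j.
Scalar part = u . v = (-1)*(-2) + (-5)*2 + (-2)*2
= 2 + (-10) + (-4) = -12
e12 coeff = (-1)*2 - (-5)*(-2) = -2 - 10 = -12
e13 coeff = (-1)*2 - (-2)*(-2) = -2 - 4 = -6
e23 coeff = (-5)*2 - (-2)*2 = -10 - (-4) = -6
uv = -12 - 12*e12 - 6*e13 - 6*e23


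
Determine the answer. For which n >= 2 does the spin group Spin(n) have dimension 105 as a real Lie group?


dim Spin(n) = dim so(n) = n(n-1)/2.
Solve n(n-1)/2 = 105, i.e. n^2 - n - 210 = 0.
Discriminant = 1 + 8*105 = 841
n = (1 + sqrt(841))/2 = (1 + 29)/2 = 15


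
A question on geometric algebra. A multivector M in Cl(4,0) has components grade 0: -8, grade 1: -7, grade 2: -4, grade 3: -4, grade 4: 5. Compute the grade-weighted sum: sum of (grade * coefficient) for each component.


Grade-weighted sum = sum of grade_k * coefficient_k
0*(-8) = 0
1*(-7) = -7
2*(-4) = -8
3*(-4) = -12
4*5 = 20
Total = 0 + (-7) + (-8) + (-12) + 20 = -7


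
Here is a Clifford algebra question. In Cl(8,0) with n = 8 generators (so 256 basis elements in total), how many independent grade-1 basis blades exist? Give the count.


Number of grade-k basis blades in Cl(p,q) with n = p + q is C(n, k).
n = 8 + 0 = 8
C(8, 1) = 8! / (1! * 7!)
= 40320 / (1 * 5040)
= 8


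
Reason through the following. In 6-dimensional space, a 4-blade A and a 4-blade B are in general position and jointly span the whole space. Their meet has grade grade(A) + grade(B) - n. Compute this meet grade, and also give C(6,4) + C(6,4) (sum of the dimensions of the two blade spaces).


Meet grade = grade(A) + grade(B) - n
= 4 + 4 - 6 = 2
C(6,4) = 15
C(6,4) = 15
dim_A + dim_B = 15 + 15 = 30


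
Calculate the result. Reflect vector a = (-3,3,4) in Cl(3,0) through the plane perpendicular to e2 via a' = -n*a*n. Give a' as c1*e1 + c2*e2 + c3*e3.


Reflection formula: a' = -n*a*n, with n = e2 (unit vector, n^2 = 1).
For reflection through hyperplane perp to e2:
The component along e2 flips sign, others stay.
a = (-3, 3, 4)
a' = (-3, -3, 4)
a' = -3*e1 - 3*e2 + 4*e3


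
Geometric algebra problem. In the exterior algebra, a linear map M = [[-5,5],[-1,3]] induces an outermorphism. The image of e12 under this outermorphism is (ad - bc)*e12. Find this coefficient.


The outermorphism of a linear map f sends e1^e2 to f(e1)^f(e2).
f(e1) = -5*e1 - 1*e2
f(e2) = 5*e1 + 3*e2
f(e1) ^ f(e2) = (-5*e1 - 1*e2) ^ (5*e1 + 3*e2)
= (-5)*3*e12 + (-1)*5*e21
= (-15 - (-5))*e12
= -10*e12
Coefficient = -10


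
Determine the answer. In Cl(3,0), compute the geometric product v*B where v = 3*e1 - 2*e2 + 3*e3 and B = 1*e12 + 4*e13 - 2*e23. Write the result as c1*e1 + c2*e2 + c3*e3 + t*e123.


vB has grade-1 (vector) and grade-3 (trivector) parts: vB = (v _| B) + (v ^ B).
Vector part <vB>_1:
  e1: -v2*b12 - v3*b13 = -(-2)*(1) - (3)*(4) = -10
  e2: v1*b12 - v3*b23 = (3)*(1) - (3)*(-2) = 9
  e3: v1*b13 + v2*b23 = (3)*(4) + (-2)*(-2) = 16
Trivector part <vB>_3:
  e123: v1*b23 - v2*b13 + v3*b12 = (3)*(-2) - (-2)*(4) + (3)*(1) = 5
vB = -10*e1 + 9*e2 + 16*e3 + 5*e123


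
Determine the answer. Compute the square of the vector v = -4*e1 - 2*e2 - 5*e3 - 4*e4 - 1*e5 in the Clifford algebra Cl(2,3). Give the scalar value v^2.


v^2 = sum of c_i^2 * e_i^2
Positive signature terms (e_i^2 = +1): (-4)^2 + (-2)^2 = 20
Negative signature terms (e_j^2 = -1): (-5)^2 + (-4)^2 + (-1)^2 = 42
v^2 = 20 - 42 = -22


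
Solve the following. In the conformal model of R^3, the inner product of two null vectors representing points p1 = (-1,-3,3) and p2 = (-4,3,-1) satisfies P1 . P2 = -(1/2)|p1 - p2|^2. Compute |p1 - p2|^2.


p1 - p2 = (3, -6, 4)
|p1 - p2|^2 = 3^2 + (-6)^2 + 4^2
= 9 + 36 + 16
= 61


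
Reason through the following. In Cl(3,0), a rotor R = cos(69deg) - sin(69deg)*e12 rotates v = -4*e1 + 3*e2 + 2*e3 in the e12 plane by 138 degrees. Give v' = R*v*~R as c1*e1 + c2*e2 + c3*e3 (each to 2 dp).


Rotor R = cos(69deg) - sin(69deg)*e12
Rotation angle theta = 2 * 69 = 138 degrees in the e12 plane (e1 -> e2).
The component perpendicular to the plane (e3) is invariant: v'_3 = v3 = 2.00
cos(138deg) = -0.7431, sin(138deg) = 0.6691
v'_1 = v1*cos(theta) - v2*sin(theta) = -4*(-0.7431) - 3*0.6691 = 0.97
v'_2 = v1*sin(theta) + v2*cos(theta) = -4*0.6691 + 3*(-0.7431) = -4.91
v' = 0.97*e1 - 4.91*e2 + 2.00*e3


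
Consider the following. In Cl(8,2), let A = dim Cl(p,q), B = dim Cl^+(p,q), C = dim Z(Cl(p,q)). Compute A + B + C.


n = 8 + 2 = 10
Total dim = 2^10 = 1024
Even subalgebra dim = 2^9 = 512
n is even, so center dim = 1
Sum = 1024 + 512 + 1 = 1537


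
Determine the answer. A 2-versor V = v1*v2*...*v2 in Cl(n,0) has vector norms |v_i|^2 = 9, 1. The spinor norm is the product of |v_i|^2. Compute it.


Spinor norm N(V) = |v1|^2 * |v2|^2 * ... * |v2|^2
= 9 * 1
Running product: 9, 9
N(V) = 9


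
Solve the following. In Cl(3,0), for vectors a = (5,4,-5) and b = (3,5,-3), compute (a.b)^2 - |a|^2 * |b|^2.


a . b = 5*3 + 4*5 + (-5)*(-3)
= 15 + 20 + 15 = 50
|a|^2 = 5^2 + 4^2 + (-5)^2 = 66
|b|^2 = 3^2 + 5^2 + (-3)^2 = 43
(a.b)^2 = 50^2 = 2500
|a|^2 * |b|^2 = 66 * 43 = 2838
Result = 2500 - 2838 = -338


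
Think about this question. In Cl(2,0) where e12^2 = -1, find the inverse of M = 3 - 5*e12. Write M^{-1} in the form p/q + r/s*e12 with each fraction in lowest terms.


M = 3 - 5*e12, where e12^2 = -1.
Since M commutes with its reverse ~M = a - b*e12, M * ~M = a^2 - b^2*e12^2 = a^2 + b^2.
So M^{-1} = ~M / (a^2 + b^2) = (a - b*e12)/(a^2 + b^2).
a^2 + b^2 = 9 + 25 = 34
Scalar part = 3/34 = 3/34
Bivector coeff = 5/34 = 5/34
M^{-1} = 3/34 + 5/34*e12


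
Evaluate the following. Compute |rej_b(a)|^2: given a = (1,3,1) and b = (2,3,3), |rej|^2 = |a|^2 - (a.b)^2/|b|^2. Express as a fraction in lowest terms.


|a|^2 = 1^2 + 3^2 + 1^2 = 11
|b|^2 = 2^2 + 3^2 + 3^2 = 22
a . b = 1*2 + 3*3 + 1*3 = 14
(a.b)^2 = 14^2 = 196
|rej|^2 = 11 - 196/22
= (242 - 196)/22
= 46/22
In lowest terms: 23/11


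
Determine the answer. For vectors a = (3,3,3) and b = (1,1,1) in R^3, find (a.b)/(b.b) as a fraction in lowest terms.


Projection coefficient = (a . b) / (b . b)
a . b = 3*1 + 3*1 + 3*1
= 3 + 3 + 3 = 9
b . b = 1^2 + 1^2 + 1^2
= 1 + 1 + 1 = 3
Coefficient = 9/3
In lowest terms: 3/1


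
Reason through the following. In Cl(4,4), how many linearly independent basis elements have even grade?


Even subalgebra dimension = 2^(n-1)
n = 4 + 4 = 8
2^(8 - 1) = 2^7 = 128
Verification: sum of C(8,k) for even k = 1 + 28 + 70 + 28 + 1 = 128
Result = 128


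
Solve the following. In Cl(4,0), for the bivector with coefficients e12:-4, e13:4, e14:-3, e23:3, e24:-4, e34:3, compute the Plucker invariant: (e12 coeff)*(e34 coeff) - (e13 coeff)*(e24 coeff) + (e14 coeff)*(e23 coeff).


Plucker relation: af - be + cd
a*f = (-4)*3 = -12
b*e = 4*(-4) = -16
c*d = (-3)*3 = -9
af - be + cd = -12 - (-16) + (-9)
= -5


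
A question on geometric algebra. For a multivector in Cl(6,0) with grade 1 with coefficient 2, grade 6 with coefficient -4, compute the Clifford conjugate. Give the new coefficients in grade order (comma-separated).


Clifford conjugate sign for grade k: (-1)^(k(k+1)/2)
Grade 1: (-1)^(1*2/2) = (-1)^1 = -1, coeff 2 -> -2
Grade 6: (-1)^(6*7/2) = (-1)^21 = -1, coeff -4 -> 4
Conjugated coefficients: -2, 4


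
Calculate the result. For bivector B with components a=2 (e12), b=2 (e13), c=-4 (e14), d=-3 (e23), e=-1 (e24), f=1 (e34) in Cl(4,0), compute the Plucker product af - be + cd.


Plucker relation: af - be + cd
a*f = 2*1 = 2
b*e = 2*(-1) = -2
c*d = (-4)*(-3) = 12
af - be + cd = 2 - (-2) + 12
= 16


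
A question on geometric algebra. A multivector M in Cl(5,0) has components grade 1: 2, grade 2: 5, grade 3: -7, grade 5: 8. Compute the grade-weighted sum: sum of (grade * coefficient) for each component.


Grade-weighted sum = sum of grade_k * coefficient_k
1*2 = 2
2*5 = 10
3*(-7) = -21
5*8 = 40
Total = 2 + 10 + (-21) + 40 = 31


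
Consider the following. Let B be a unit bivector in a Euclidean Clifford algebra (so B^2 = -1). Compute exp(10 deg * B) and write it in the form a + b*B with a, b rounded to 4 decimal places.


For a unit bivector B with B^2 = -1, the exponential series gives
e^(theta*B) = cos(theta) + sin(theta)*B (the GA analogue of Euler's formula).
theta = 10 degrees = 0.174533 rad
cos(10 deg) = 0.9848
sin(10 deg) = 0.1736
exp(theta*B) = 0.9848 + 0.1736*B


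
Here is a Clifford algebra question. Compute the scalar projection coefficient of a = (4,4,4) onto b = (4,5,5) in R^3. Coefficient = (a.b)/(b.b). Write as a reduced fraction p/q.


Projection coefficient = (a . b) / (b . b)
a . b = 4*4 + 4*5 + 4*5
= 16 + 20 + 20 = 56
b . b = 4^2 + 5^2 + 5^2
= 16 + 25 + 25 = 66
Coefficient = 56/66
In lowest terms: 28/33


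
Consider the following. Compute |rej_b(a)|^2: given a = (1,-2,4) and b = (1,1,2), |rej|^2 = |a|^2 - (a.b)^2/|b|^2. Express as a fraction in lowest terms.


|a|^2 = 1^2 + (-2)^2 + 4^2 = 21
|b|^2 = 1^2 + 1^2 + 2^2 = 6
a . b = 1*1 + (-2)*1 + 4*2 = 7
(a.b)^2 = 7^2 = 49
|rej|^2 = 21 - 49/6
= (126 - 49)/6
= 77/6
In lowest terms: 77/6


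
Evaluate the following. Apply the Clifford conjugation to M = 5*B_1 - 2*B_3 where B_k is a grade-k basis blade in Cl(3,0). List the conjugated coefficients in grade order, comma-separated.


Clifford conjugate sign for grade k: (-1)^(k(k+1)/2)
Grade 1: (-1)^(1*2/2) = (-1)^1 = -1, coeff 5 -> -5
Grade 3: (-1)^(3*4/2) = (-1)^6 = 1, coeff -2 -> -2
Conjugated coefficients: -5, -2


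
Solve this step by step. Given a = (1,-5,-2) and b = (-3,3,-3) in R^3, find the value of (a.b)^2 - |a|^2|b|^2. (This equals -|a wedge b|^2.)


a . b = 1*(-3) + (-5)*3 + (-2)*(-3)
= -3 + (-15) + 6 = -12
|a|^2 = 1^2 + (-5)^2 + (-2)^2 = 30
|b|^2 = (-3)^2 + 3^2 + (-3)^2 = 27
(a.b)^2 = (-12)^2 = 144
|a|^2 * |b|^2 = 30 * 27 = 810
Result = 144 - 810 = -666


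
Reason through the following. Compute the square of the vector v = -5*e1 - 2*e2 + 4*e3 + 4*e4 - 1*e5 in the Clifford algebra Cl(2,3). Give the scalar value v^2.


v^2 = sum of c_i^2 * e_i^2
Positive signature terms (e_i^2 = +1): (-5)^2 + (-2)^2 = 29
Negative signature terms (e_j^2 = -1): 4^2 + 4^2 + (-1)^2 = 33
v^2 = 29 - 33 = -4


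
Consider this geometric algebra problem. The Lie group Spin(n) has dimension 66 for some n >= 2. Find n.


dim Spin(n) = dim so(n) = n(n-1)/2.
Solve n(n-1)/2 = 66, i.e. n^2 - n - 132 = 0.
Discriminant = 1 + 8*66 = 529
n = (1 + sqrt(529))/2 = (1 + 23)/2 = 12


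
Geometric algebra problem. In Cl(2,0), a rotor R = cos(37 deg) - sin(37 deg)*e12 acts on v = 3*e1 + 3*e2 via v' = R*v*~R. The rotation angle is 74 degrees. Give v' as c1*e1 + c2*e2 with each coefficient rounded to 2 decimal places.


Rotor R = cos(37deg) - sin(37deg)*e12
Rotation angle theta = 2 * 37 = 74 degrees
v' = R*v*~R rotates v by theta.
cos(74deg) = 0.2756, sin(74deg) = 0.9613
v'_1 = 3*cos(74deg) - 3*sin(74deg)
= 3*0.2756 - 3*0.9613
= -2.06
v'_2 = 3*sin(74deg) + 3*cos(74deg)
= 3*0.9613 + 3*0.2756
= 3.71
v' = -2.06*e1 + 3.71*e2


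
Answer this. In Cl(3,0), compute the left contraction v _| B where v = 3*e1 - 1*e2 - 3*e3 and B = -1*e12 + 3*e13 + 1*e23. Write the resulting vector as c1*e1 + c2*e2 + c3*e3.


Left contraction v _| B = <vB>_1 (grade-1 part of the geometric product vB).
Using e1_|e12 = e2, e2_|e12 = -e1, e1_|e13 = e3, e3_|e13 = -e1, e2_|e23 = e3, e3_|e23 = -e2:
e1 coeff: -v2*b12 - v3*b13 = -(-1)*(-1) - (-3)*(3) = 8
e2 coeff: v1*b12 - v3*b23 = (3)*(-1) - (-3)*(1) = 0
e3 coeff: v1*b13 + v2*b23 = (3)*(3) + (-1)*(1) = 8
v _| B = 8*e1 + 0*e2 + 8*e3


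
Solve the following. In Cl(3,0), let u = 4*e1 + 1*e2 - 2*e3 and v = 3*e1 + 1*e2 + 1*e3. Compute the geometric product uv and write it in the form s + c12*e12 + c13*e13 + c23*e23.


In Cl(3,0): e_i^2 = 1, e_ie_j = -e_je_i for i != j.
Scalar part = u . v = 4*3 + 1*1 + (-2)*1
= 12 + 1 + (-2) = 11
e12 coeff = 4*1 - 1*3 = 4 - 3 = 1
e13 coeff = 4*1 - (-2)*3 = 4 - (-6) = 10
e23 coeff = 1*1 - (-2)*1 = 1 - (-2) = 3
uv = 11 + 1*e12 + 10*e13 + 3*e23


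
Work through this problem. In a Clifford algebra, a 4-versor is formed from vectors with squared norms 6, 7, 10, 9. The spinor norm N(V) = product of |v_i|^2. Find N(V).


Spinor norm N(V) = |v1|^2 * |v2|^2 * ... * |v4|^2
= 6 * 7 * 10 * 9
Running product: 6, 42, 420, 3780
N(V) = 3780


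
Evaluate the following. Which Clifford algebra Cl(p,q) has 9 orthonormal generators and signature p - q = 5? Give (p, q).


We need p + q = 9 and p - q = 5.
Adding: 2p = 9 + 5 = 14, so p = 7.
Then q = 9 - 7 = 2.
(p, q) = (7, 2)


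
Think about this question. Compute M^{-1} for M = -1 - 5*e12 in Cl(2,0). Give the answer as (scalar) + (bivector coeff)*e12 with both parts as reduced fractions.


M = -1 - 5*e12, where e12^2 = -1.
Since M commutes with its reverse ~M = a - b*e12, M * ~M = a^2 - b^2*e12^2 = a^2 + b^2.
So M^{-1} = ~M / (a^2 + b^2) = (a - b*e12)/(a^2 + b^2).
a^2 + b^2 = 1 + 25 = 26
Scalar part = -1/26 = -1/26
Bivector coeff = 5/26 = 5/26
M^{-1} = -1/26 + 5/26*e12


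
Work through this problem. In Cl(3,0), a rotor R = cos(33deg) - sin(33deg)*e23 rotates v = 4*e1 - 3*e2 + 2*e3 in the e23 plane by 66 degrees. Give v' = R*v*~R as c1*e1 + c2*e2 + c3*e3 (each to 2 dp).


Rotor R = cos(33deg) - sin(33deg)*e23
Rotation angle theta = 2 * 33 = 66 degrees in the e23 plane (e2 -> e3).
The component perpendicular to the plane (e1) is invariant: v'_1 = v1 = 4.00
cos(66deg) = 0.4067, sin(66deg) = 0.9135
v'_2 = v2*cos(theta) - v3*sin(theta) = -3*0.4067 - 2*0.9135 = -3.05
v'_3 = v2*sin(theta) + v3*cos(theta) = -3*0.9135 + 2*0.4067 = -1.93
v' = 4.00*e1 - 3.05*e2 - 1.93*e3


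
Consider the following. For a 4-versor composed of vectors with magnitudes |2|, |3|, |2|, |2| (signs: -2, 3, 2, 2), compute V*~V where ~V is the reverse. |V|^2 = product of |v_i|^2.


Each vector v_i has |v_i|^2 = s_i^2
Squared scales: (-2)^2 = 4, 3^2 = 9, 2^2 = 4, 2^2 = 4
|V|^2 = 4 * 9 * 4 * 4
= 576


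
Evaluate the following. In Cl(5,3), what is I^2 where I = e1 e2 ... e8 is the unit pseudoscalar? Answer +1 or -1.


The pseudoscalar I = e1...e_n (product of all n generators) of Cl(p,q) satisfies I^2 = (-1)^(q + n(n-1)/2).
p = 5, q = 3, n = p + q = 8
n(n-1)/2 = 8 * 7 / 2 = 28
Exponent = q + n(n-1)/2 = 3 + 28 = 31
I^2 = (-1)^31 = -1


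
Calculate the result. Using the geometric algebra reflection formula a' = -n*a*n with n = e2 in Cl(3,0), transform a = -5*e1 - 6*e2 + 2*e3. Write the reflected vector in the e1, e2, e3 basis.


Reflection formula: a' = -n*a*n, with n = e2 (unit vector, n^2 = 1).
For reflection through hyperplane perp to e2:
The component along e2 flips sign, others stay.
a = (-5, -6, 2)
a' = (-5, 6, 2)
a' = -5*e1 + 6*e2 + 2*e3


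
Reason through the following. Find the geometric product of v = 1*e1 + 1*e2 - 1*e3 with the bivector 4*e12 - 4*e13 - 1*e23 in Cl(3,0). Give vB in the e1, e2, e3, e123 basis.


vB has grade-1 (vector) and grade-3 (trivector) parts: vB = (v _| B) + (v ^ B).
Vector part <vB>_1:
  e1: -v2*b12 - v3*b13 = -(1)*(4) - (-1)*(-4) = -8
  e2: v1*b12 - v3*b23 = (1)*(4) - (-1)*(-1) = 3
  e3: v1*b13 + v2*b23 = (1)*(-4) + (1)*(-1) = -5
Trivector part <vB>_3:
  e123: v1*b23 - v2*b13 + v3*b12 = (1)*(-1) - (1)*(-4) + (-1)*(4) = -1
vB = -8*e1 + 3*e2 - 5*e3 - 1*e123


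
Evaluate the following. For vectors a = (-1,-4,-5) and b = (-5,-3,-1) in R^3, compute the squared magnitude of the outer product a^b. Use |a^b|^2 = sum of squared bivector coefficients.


a wedge b = (a1*b2 - a2*b1)*e12 + (a1*b3 - a3*b1)*e13 + (a2*b3 - a3*b2)*e23
e12 coeff: (-1)*(-3) - (-4)*(-5) = 3 - 20 = -17
e13 coeff: (-1)*(-1) - (-5)*(-5) = 1 - 25 = -24
e23 coeff: (-4)*(-1) - (-5)*(-3) = 4 - 15 = -11
|a wedge b|^2 = (-17)^2 + (-24)^2 + (-11)^2
= 289 + 576 + 121
= 986


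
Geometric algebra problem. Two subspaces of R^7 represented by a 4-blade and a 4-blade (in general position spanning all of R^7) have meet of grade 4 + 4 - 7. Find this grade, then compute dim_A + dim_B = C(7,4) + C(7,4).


Meet grade = grade(A) + grade(B) - n
= 4 + 4 - 7 = 1
C(7,4) = 35
C(7,4) = 35
dim_A + dim_B = 35 + 35 = 70


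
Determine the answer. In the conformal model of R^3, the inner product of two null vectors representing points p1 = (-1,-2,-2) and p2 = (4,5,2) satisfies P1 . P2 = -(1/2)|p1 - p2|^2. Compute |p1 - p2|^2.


p1 - p2 = (-5, -7, -4)
|p1 - p2|^2 = (-5)^2 + (-7)^2 + (-4)^2
= 25 + 49 + 16
= 90


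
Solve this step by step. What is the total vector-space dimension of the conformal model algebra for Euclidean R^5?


The conformal model of R^5 uses Cl(6,1): the 5 Euclidean generators plus two extra orthogonal generators e+ (e+^2 = +1) and e- (e-^2 = -1), from which the null vectors e0, einf are built.
Number of generators m = 5 + 2 = 7.
dim Cl(p,q) = 2^m = 2^7 = 128


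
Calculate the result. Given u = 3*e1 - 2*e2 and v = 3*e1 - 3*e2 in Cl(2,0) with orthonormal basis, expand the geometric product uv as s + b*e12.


Expand: (3*e1 - 2*e2)(3*e1 - 3*e2)
= 3*3*e1e1 + 3*(-3)*e1e2 + (-2)*3*e2e1 + (-2)*(-3)*e2e2
Using e1^2 = e2^2 = 1, e2e1 = -e1e2:
Scalar part s = 3*3 + (-2)*(-3) = 9 + 6 = 15
Bivector part b = 3*(-3) - (-2)*3 = -9 - (-6) = -3
uv = 15 - 3*e12


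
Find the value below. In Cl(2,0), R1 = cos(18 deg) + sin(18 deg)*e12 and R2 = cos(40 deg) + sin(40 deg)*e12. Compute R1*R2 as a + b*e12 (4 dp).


Same-plane rotors commute and their half-angles add:
R1*R2 = cos(a1 + a2) + sin(a1 + a2)*e12.
a1 + a2 = 18 + 40 = 58 deg
cos(58 deg) = 0.5299
sin(58 deg) = 0.8480
R1*R2 = 0.5299 + 0.8480*e12


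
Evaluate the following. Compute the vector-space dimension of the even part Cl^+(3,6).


Even subalgebra dimension = 2^(n-1)
n = 3 + 6 = 9
2^(9 - 1) = 2^8 = 256
Verification: sum of C(9,k) for even k = 1 + 36 + 126 + 84 + 9 = 256
Result = 256


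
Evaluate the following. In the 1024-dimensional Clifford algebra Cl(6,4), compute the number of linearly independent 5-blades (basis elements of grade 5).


Number of grade-k basis blades in Cl(p,q) with n = p + q is C(n, k).
n = 6 + 4 = 10
C(10, 5) = 10! / (5! * 5!)
= 3628800 / (120 * 120)
= 252


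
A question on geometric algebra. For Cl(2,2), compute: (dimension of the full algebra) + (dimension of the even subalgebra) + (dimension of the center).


n = 2 + 2 = 4
Total dim = 2^4 = 16
Even subalgebra dim = 2^3 = 8
n is even, so center dim = 1
Sum = 16 + 8 + 1 = 25


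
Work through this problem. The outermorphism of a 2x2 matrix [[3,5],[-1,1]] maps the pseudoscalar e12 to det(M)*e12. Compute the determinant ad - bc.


The outermorphism of a linear map f sends e1^e2 to f(e1)^f(e2).
f(e1) = 3*e1 - 1*e2
f(e2) = 5*e1 + 1*e2
f(e1) ^ f(e2) = (3*e1 - 1*e2) ^ (5*e1 + 1*e2)
= 3*1*e12 + (-1)*5*e21
= (3 - (-5))*e12
= 8*e12
Coefficient = 8


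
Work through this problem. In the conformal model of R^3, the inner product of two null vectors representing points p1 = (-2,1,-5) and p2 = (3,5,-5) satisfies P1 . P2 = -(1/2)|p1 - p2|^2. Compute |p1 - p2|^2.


p1 - p2 = (-5, -4, 0)
|p1 - p2|^2 = (-5)^2 + (-4)^2 + 0^2
= 25 + 16 + 0
= 41


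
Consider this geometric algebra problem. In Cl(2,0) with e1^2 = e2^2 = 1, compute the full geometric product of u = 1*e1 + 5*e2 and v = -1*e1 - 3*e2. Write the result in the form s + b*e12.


Expand: (1*e1 + 5*e2)(-1*e1 - 3*e2)
= 1*(-1)*e1e1 + 1*(-3)*e1e2 + 5*(-1)*e2e1 + 5*(-3)*e2e2
Using e1^2 = e2^2 = 1, e2e1 = -e1e2:
Scalar part s = 1*(-1) + 5*(-3) = -1 + (-15) = -16
Bivector part b = 1*(-3) - 5*(-1) = -3 - (-5) = 2
uv = -16 + 2*e12


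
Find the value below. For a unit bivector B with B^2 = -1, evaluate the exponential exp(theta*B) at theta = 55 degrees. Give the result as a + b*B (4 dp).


For a unit bivector B with B^2 = -1, the exponential series gives
e^(theta*B) = cos(theta) + sin(theta)*B (the GA analogue of Euler's formula).
theta = 55 degrees = 0.959931 rad
cos(55 deg) = 0.5736
sin(55 deg) = 0.8192
exp(theta*B) = 0.5736 + 0.8192*B


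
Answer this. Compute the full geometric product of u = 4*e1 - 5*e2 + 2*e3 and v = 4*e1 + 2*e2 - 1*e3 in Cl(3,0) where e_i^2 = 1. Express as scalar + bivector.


In Cl(3,0): e_i^2 = 1, e_ie_j = -e_je_i for i != j.
Scalar part = u . v = 4*4 + (-5)*2 + 2*(-1)
= 16 + (-10) + (-2) = 4
e12 coeff = 4*2 - (-5)*4 = 8 - (-20) = 28
e13 coeff = 4*(-1) - 2*4 = -4 - 8 = -12
e23 coeff = (-5)*(-1) - 2*2 = 5 - 4 = 1
uv = 4 + 28*e12 - 12*e13 + 1*e23


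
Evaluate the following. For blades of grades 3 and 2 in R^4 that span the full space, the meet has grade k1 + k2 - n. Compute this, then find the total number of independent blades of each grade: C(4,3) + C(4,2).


Meet grade = grade(A) + grade(B) - n
= 3 + 2 - 4 = 1
C(4,3) = 4
C(4,2) = 6
dim_A + dim_B = 4 + 6 = 10


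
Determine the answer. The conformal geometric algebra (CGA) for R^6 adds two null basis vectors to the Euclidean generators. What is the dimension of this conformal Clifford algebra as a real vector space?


The conformal model of R^6 uses Cl(7,1): the 6 Euclidean generators plus two extra orthogonal generators e+ (e+^2 = +1) and e- (e-^2 = -1), from which the null vectors e0, einf are built.
Number of generators m = 6 + 2 = 8.
dim Cl(p,q) = 2^m = 2^8 = 256


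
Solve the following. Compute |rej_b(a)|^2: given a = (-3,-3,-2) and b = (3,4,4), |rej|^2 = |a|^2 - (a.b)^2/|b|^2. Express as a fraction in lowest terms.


|a|^2 = (-3)^2 + (-3)^2 + (-2)^2 = 22
|b|^2 = 3^2 + 4^2 + 4^2 = 41
a . b = (-3)*3 + (-3)*4 + (-2)*4 = -29
(a.b)^2 = (-29)^2 = 841
|rej|^2 = 22 - 841/41
= (902 - 841)/41
= 61/41
In lowest terms: 61/41


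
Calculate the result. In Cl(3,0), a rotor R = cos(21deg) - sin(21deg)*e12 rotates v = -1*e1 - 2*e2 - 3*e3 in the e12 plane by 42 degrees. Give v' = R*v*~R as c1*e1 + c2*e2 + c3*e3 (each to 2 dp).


Rotor R = cos(21deg) - sin(21deg)*e12
Rotation angle theta = 2 * 21 = 42 degrees in the e12 plane (e1 -> e2).
The component perpendicular to the plane (e3) is invariant: v'_3 = v3 = -3.00
cos(42deg) = 0.7431, sin(42deg) = 0.6691
v'_1 = v1*cos(theta) - v2*sin(theta) = -1*0.7431 - (-2)*0.6691 = 0.60
v'_2 = v1*sin(theta) + v2*cos(theta) = -1*0.6691 + (-2)*0.7431 = -2.16
v' = 0.60*e1 - 2.16*e2 - 3.00*e3


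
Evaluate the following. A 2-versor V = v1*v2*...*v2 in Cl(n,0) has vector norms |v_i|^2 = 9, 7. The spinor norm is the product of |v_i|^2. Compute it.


Spinor norm N(V) = |v1|^2 * |v2|^2 * ... * |v2|^2
= 9 * 7
Running product: 9, 63
N(V) = 63


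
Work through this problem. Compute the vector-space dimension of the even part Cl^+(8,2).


Even subalgebra dimension = 2^(n-1)
n = 8 + 2 = 10
2^(10 - 1) = 2^9 = 512
Verification: sum of C(10,k) for even k = 1 + 45 + 210 + 210 + 45 + 1 = 512
Result = 512


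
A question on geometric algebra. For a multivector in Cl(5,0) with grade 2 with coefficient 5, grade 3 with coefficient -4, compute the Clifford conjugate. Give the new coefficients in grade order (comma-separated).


Clifford conjugate sign for grade k: (-1)^(k(k+1)/2)
Grade 2: (-1)^(2*3/2) = (-1)^3 = -1, coeff 5 -> -5
Grade 3: (-1)^(3*4/2) = (-1)^6 = 1, coeff -4 -> -4
Conjugated coefficients: -5, -4


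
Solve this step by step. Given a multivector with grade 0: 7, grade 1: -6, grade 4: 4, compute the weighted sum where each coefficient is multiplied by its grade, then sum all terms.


Grade-weighted sum = sum of grade_k * coefficient_k
0*7 = 0
1*(-6) = -6
4*4 = 16
Total = 0 + (-6) + 16 = 10


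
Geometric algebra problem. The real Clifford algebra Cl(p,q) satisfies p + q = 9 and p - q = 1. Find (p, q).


We need p + q = 9 and p - q = 1.
Adding: 2p = 9 + 1 = 10, so p = 5.
Then q = 9 - 5 = 4.
(p, q) = (5, 4)


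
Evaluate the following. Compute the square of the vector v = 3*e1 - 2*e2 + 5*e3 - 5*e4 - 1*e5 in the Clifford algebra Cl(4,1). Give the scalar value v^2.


v^2 = sum of c_i^2 * e_i^2
Positive signature terms (e_i^2 = +1): 3^2 + (-2)^2 + 5^2 + (-5)^2 = 63
Negative signature terms (e_j^2 = -1): (-1)^2 = 1
v^2 = 63 - 1 = 62


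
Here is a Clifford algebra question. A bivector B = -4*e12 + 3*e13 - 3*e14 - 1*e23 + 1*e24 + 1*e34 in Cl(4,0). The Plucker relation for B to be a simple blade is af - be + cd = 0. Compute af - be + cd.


Plucker relation: af - be + cd
a*f = (-4)*1 = -4
b*e = 3*1 = 3
c*d = (-3)*(-1) = 3
af - be + cd = -4 - 3 + 3
= -4


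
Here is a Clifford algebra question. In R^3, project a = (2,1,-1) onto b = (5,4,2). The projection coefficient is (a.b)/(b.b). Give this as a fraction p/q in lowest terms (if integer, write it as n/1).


Projection coefficient = (a . b) / (b . b)
a . b = 2*5 + 1*4 + (-1)*2
= 10 + 4 + (-2) = 12
b . b = 5^2 + 4^2 + 2^2
= 25 + 16 + 4 = 45
Coefficient = 12/45
In lowest terms: 4/15


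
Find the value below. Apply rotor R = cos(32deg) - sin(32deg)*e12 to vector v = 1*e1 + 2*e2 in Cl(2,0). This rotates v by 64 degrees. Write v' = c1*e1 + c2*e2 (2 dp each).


Rotor R = cos(32deg) - sin(32deg)*e12
Rotation angle theta = 2 * 32 = 64 degrees
v' = R*v*~R rotates v by theta.
cos(64deg) = 0.4384, sin(64deg) = 0.8988
v'_1 = 1*cos(64deg) - 2*sin(64deg)
= 1*0.4384 - 2*0.8988
= -1.36
v'_2 = 1*sin(64deg) + 2*cos(64deg)
= 1*0.8988 + 2*0.4384
= 1.78
v' = -1.36*e1 + 1.78*e2


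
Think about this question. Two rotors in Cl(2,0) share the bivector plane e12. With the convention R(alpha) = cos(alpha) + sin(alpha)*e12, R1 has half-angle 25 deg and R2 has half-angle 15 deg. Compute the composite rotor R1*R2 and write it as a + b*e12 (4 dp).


Same-plane rotors commute and their half-angles add:
R1*R2 = cos(a1 + a2) + sin(a1 + a2)*e12.
a1 + a2 = 25 + 15 = 40 deg
cos(40 deg) = 0.7660
sin(40 deg) = 0.6428
R1*R2 = 0.7660 + 0.6428*e12


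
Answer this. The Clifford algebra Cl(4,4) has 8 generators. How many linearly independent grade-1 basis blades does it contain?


Number of grade-k basis blades in Cl(p,q) with n = p + q is C(n, k).
n = 4 + 4 = 8
C(8, 1) = 8! / (1! * 7!)
= 40320 / (1 * 5040)
= 8


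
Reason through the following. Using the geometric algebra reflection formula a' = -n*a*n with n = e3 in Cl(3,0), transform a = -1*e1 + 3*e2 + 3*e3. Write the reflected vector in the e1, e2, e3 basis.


Reflection formula: a' = -n*a*n, with n = e3 (unit vector, n^2 = 1).
For reflection through hyperplane perp to e3:
The component along e3 flips sign, others stay.
a = (-1, 3, 3)
a' = (-1, 3, -3)
a' = -1*e1 + 3*e2 - 3*e3


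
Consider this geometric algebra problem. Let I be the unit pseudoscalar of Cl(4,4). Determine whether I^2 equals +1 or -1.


The pseudoscalar I = e1...e_n (product of all n generators) of Cl(p,q) satisfies I^2 = (-1)^(q + n(n-1)/2).
p = 4, q = 4, n = p + q = 8
n(n-1)/2 = 8 * 7 / 2 = 28
Exponent = q + n(n-1)/2 = 4 + 28 = 32
I^2 = (-1)^32 = +1


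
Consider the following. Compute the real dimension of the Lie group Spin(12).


Spin(n) double-covers SO(n); both have Lie algebra so(n) of dimension n(n-1)/2.
n = 12
n(n-1) = 12 * 11 = 132
dim Spin(12) = 132/2 = 66


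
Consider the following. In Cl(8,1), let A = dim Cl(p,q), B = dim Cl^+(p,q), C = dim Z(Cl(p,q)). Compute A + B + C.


n = 8 + 1 = 9
Total dim = 2^9 = 512
Even subalgebra dim = 2^8 = 256
n is odd, so center dim = 2
Sum = 512 + 256 + 2 = 770


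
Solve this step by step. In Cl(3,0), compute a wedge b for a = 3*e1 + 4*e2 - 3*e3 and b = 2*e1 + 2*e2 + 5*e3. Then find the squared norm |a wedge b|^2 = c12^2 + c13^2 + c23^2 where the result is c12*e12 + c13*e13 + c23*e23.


a wedge b = (a1*b2 - a2*b1)*e12 + (a1*b3 - a3*b1)*e13 + (a2*b3 - a3*b2)*e23
e12 coeff: 3*2 - 4*2 = 6 - 8 = -2
e13 coeff: 3*5 - (-3)*2 = 15 - (-6) = 21
e23 coeff: 4*5 - (-3)*2 = 20 - (-6) = 26
|a wedge b|^2 = (-2)^2 + 21^2 + 26^2
= 4 + 441 + 676
= 1121


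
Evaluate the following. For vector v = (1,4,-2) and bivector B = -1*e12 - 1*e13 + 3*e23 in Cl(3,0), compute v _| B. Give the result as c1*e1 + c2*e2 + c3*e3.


Left contraction v _| B = <vB>_1 (grade-1 part of the geometric product vB).
Using e1_|e12 = e2, e2_|e12 = -e1, e1_|e13 = e3, e3_|e13 = -e1, e2_|e23 = e3, e3_|e23 = -e2:
e1 coeff: -v2*b12 - v3*b13 = -(4)*(-1) - (-2)*(-1) = 2
e2 coeff: v1*b12 - v3*b23 = (1)*(-1) - (-2)*(3) = 5
e3 coeff: v1*b13 + v2*b23 = (1)*(-1) + (4)*(3) = 11
v _| B = 2*e1 + 5*e2 + 11*e3


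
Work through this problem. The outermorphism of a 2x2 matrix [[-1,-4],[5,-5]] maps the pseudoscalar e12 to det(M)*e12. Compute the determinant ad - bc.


The outermorphism of a linear map f sends e1^e2 to f(e1)^f(e2).
f(e1) = -1*e1 + 5*e2
f(e2) = -4*e1 - 5*e2
f(e1) ^ f(e2) = (-1*e1 + 5*e2) ^ (-4*e1 - 5*e2)
= (-1)*(-5)*e12 + 5*(-4)*e21
= (5 - (-20))*e12
= 25*e12
Coefficient = 25


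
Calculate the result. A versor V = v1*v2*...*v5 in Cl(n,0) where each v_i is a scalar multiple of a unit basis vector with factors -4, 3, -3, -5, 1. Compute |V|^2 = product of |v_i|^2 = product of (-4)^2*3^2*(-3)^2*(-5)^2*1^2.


Each vector v_i has |v_i|^2 = s_i^2
Squared scales: (-4)^2 = 16, 3^2 = 9, (-3)^2 = 9, (-5)^2 = 25, 1^2 = 1
|V|^2 = 16 * 9 * 9 * 25 * 1
= 32400


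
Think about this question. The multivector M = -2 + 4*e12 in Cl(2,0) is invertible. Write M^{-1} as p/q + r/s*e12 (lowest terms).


M = -2 + 4*e12, where e12^2 = -1.
Since M commutes with its reverse ~M = a - b*e12, M * ~M = a^2 - b^2*e12^2 = a^2 + b^2.
So M^{-1} = ~M / (a^2 + b^2) = (a - b*e12)/(a^2 + b^2).
a^2 + b^2 = 4 + 16 = 20
Scalar part = -2/20 = -1/10
Bivector coeff = -4/20 = -1/5
M^{-1} = -1/10 - 1/5*e12


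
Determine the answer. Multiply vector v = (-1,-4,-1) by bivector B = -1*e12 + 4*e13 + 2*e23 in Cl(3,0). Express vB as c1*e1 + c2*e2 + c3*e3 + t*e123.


vB has grade-1 (vector) and grade-3 (trivector) parts: vB = (v _| B) + (v ^ B).
Vector part <vB>_1:
  e1: -v2*b12 - v3*b13 = -(-4)*(-1) - (-1)*(4) = 0
  e2: v1*b12 - v3*b23 = (-1)*(-1) - (-1)*(2) = 3
  e3: v1*b13 + v2*b23 = (-1)*(4) + (-4)*(2) = -12
Trivector part <vB>_3:
  e123: v1*b23 - v2*b13 + v3*b12 = (-1)*(2) - (-4)*(4) + (-1)*(-1) = 15
vB = 0*e1 + 3*e2 - 12*e3 + 15*e123


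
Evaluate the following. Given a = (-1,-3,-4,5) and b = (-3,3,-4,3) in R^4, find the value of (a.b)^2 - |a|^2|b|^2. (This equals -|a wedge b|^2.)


a . b = (-1)*(-3) + (-3)*3 + (-4)*(-4) + 5*3
= 3 + (-9) + 16 + 15 = 25
|a|^2 = (-1)^2 + (-3)^2 + (-4)^2 + 5^2 = 51
|b|^2 = (-3)^2 + 3^2 + (-4)^2 + 3^2 = 43
(a.b)^2 = 25^2 = 625
|a|^2 * |b|^2 = 51 * 43 = 2193
Result = 625 - 2193 = -1568


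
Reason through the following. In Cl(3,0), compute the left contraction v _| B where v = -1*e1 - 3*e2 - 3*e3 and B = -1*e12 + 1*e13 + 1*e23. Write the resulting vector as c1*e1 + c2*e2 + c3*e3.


Left contraction v _| B = <vB>_1 (grade-1 part of the geometric product vB).
Using e1_|e12 = e2, e2_|e12 = -e1, e1_|e13 = e3, e3_|e13 = -e1, e2_|e23 = e3, e3_|e23 = -e2:
e1 coeff: -v2*b12 - v3*b13 = -(-3)*(-1) - (-3)*(1) = 0
e2 coeff: v1*b12 - v3*b23 = (-1)*(-1) - (-3)*(1) = 4
e3 coeff: v1*b13 + v2*b23 = (-1)*(1) + (-3)*(1) = -4
v _| B = 0*e1 + 4*e2 - 4*e3


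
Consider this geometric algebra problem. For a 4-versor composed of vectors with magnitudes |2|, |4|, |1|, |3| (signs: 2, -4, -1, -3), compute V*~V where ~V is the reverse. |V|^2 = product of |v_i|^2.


Each vector v_i has |v_i|^2 = s_i^2
Squared scales: 2^2 = 4, (-4)^2 = 16, (-1)^2 = 1, (-3)^2 = 9
|V|^2 = 4 * 16 * 1 * 9
= 576


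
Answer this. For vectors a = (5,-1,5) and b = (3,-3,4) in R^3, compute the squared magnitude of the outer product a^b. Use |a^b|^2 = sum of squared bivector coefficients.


a wedge b = (a1*b2 - a2*b1)*e12 + (a1*b3 - a3*b1)*e13 + (a2*b3 - a3*b2)*e23
e12 coeff: 5*(-3) - (-1)*3 = -15 - (-3) = -12
e13 coeff: 5*4 - 5*3 = 20 - 15 = 5
e23 coeff: (-1)*4 - 5*(-3) = -4 - (-15) = 11
|a wedge b|^2 = (-12)^2 + 5^2 + 11^2
= 144 + 25 + 121
= 290


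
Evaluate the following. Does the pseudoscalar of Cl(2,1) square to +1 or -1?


The pseudoscalar I = e1...e_n (product of all n generators) of Cl(p,q) satisfies I^2 = (-1)^(q + n(n-1)/2).
p = 2, q = 1, n = p + q = 3
n(n-1)/2 = 3 * 2 / 2 = 3
Exponent = q + n(n-1)/2 = 1 + 3 = 4
I^2 = (-1)^4 = +1


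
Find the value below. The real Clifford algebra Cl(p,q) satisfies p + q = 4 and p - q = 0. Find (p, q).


We need p + q = 4 and p - q = 0.
Adding: 2p = 4 + 0 = 4, so p = 2.
Then q = 4 - 2 = 2.
(p, q) = (2, 2)


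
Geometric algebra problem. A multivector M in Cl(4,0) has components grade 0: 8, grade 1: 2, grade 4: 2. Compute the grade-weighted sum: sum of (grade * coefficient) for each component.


Grade-weighted sum = sum of grade_k * coefficient_k
0*8 = 0
1*2 = 2
4*2 = 8
Total = 0 + 2 + 8 = 10
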